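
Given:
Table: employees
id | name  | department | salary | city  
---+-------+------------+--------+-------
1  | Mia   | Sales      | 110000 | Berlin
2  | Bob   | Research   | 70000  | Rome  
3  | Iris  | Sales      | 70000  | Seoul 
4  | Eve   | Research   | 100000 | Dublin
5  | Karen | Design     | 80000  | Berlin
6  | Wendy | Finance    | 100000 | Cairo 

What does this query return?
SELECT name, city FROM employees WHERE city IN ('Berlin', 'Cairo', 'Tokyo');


Filtering: city IN ('Berlin', 'Cairo', 'Tokyo')
Matching: 3 rows

3 rows:
Mia, Berlin
Karen, Berlin
Wendy, Cairo


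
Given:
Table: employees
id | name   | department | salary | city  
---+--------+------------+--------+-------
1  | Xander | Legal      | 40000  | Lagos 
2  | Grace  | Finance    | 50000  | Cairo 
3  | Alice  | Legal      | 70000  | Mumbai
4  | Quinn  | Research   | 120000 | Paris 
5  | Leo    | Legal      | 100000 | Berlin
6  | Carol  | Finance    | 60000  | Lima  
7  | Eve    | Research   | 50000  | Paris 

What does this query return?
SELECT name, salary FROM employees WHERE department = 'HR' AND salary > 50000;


Filtering: department = 'HR' AND salary > 50000
Matching: 0 rows

Empty result set (0 rows)


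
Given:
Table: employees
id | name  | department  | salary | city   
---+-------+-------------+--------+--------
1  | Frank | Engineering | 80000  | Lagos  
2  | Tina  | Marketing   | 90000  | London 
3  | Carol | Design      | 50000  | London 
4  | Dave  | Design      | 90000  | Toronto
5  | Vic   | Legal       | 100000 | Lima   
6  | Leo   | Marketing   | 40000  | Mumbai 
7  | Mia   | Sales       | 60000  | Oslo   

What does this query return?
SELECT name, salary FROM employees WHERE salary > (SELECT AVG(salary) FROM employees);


Subquery: AVG(salary) = 72857.14
Filtering: salary > 72857.14
  Frank (80000) -> MATCH
  Tina (90000) -> MATCH
  Dave (90000) -> MATCH
  Vic (100000) -> MATCH


4 rows:
Frank, 80000
Tina, 90000
Dave, 90000
Vic, 100000


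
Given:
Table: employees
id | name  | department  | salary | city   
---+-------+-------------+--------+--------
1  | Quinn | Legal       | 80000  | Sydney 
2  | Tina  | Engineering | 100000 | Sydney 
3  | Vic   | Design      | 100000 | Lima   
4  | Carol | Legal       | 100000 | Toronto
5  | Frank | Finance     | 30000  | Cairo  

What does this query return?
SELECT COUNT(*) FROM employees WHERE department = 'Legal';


Counting rows where department = 'Legal'
  Quinn -> MATCH
  Carol -> MATCH


2


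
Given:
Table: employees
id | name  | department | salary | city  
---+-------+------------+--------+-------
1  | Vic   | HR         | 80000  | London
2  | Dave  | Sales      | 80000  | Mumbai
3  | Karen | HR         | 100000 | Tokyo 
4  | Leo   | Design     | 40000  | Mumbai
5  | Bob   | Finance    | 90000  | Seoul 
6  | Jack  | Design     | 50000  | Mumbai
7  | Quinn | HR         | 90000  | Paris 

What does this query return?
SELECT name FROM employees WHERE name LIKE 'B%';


LIKE 'B%' matches names starting with 'B'
Matching: 1

1 rows:
Bob


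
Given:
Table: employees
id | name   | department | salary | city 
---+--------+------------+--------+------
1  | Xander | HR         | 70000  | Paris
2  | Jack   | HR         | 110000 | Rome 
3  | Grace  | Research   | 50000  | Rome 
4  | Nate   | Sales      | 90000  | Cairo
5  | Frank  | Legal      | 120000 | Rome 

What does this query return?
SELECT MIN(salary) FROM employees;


Salaries: 70000, 110000, 50000, 90000, 120000
MIN = 50000

50000


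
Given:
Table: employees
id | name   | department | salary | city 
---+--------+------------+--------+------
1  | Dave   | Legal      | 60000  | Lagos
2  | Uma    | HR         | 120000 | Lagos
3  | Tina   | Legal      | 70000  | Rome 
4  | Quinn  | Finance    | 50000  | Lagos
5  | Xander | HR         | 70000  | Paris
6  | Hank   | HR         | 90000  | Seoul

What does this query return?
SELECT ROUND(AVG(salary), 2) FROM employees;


SUM(salary) = 460000
COUNT = 6
ROUND(AVG, 2) = ROUND(460000 / 6, 2) = 76666.67

76666.67


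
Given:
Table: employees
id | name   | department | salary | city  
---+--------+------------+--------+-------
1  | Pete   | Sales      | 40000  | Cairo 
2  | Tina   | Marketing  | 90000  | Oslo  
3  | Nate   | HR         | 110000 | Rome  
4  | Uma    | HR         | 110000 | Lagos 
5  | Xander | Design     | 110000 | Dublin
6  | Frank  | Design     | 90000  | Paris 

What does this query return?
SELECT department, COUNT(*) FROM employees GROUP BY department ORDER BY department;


Assigning each row to its department group:
  Pete -> Sales
  Tina -> Marketing
  Nate -> HR
  Uma -> HR
  Xander -> Design
  Frank -> Design


4 groups:
Design, 2
HR, 2
Marketing, 1
Sales, 1


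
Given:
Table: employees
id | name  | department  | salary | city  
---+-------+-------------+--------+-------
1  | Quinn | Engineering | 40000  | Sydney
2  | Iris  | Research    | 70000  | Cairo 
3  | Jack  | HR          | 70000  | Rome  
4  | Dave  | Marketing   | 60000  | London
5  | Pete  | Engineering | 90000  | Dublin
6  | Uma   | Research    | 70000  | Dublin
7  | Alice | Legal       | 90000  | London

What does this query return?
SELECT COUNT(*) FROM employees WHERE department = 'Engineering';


Counting rows where department = 'Engineering'
  Quinn -> MATCH
  Pete -> MATCH


2


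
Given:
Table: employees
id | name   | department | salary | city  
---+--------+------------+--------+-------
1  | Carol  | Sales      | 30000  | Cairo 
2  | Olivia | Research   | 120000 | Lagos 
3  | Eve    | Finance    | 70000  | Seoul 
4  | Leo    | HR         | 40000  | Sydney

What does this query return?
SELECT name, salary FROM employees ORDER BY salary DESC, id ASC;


Sorting by salary DESC, then id ASC for ties

4 rows:
Olivia, 120000
Eve, 70000
Leo, 40000
Carol, 30000


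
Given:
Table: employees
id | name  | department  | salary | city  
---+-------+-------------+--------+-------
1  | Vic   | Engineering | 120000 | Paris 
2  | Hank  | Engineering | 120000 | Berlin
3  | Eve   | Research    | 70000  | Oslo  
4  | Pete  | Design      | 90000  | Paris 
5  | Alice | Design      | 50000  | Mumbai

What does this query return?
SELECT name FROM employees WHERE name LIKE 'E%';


LIKE 'E%' matches names starting with 'E'
Matching: 1

1 rows:
Eve


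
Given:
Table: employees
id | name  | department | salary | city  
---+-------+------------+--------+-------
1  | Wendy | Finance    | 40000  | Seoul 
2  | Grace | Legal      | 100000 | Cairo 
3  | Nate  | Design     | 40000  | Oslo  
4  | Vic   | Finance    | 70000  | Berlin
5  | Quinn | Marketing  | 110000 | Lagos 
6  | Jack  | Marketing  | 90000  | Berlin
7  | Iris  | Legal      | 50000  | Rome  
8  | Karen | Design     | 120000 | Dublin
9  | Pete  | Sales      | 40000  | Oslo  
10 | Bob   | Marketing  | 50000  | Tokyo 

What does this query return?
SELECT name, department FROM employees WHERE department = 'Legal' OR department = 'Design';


Filtering: department = 'Legal' OR 'Design'
Matching: 4 rows

4 rows:
Grace, Legal
Nate, Design
Iris, Legal
Karen, Design


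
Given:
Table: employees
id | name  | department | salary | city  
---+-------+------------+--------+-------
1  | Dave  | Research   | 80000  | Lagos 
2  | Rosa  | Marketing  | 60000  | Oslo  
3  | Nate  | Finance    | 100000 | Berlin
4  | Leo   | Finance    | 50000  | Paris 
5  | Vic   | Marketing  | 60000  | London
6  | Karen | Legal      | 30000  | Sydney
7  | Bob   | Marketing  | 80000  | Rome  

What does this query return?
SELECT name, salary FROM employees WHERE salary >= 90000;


Filtering: salary >= 90000
Matching: 1 rows

1 rows:
Nate, 100000


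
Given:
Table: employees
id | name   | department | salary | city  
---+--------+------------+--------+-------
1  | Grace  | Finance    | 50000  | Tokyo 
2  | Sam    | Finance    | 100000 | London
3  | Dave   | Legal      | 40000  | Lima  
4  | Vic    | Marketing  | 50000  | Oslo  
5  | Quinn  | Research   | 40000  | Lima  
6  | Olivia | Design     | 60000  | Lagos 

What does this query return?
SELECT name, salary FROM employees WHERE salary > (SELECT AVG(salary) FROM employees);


Subquery: AVG(salary) = 56666.67
Filtering: salary > 56666.67
  Sam (100000) -> MATCH
  Olivia (60000) -> MATCH


2 rows:
Sam, 100000
Olivia, 60000


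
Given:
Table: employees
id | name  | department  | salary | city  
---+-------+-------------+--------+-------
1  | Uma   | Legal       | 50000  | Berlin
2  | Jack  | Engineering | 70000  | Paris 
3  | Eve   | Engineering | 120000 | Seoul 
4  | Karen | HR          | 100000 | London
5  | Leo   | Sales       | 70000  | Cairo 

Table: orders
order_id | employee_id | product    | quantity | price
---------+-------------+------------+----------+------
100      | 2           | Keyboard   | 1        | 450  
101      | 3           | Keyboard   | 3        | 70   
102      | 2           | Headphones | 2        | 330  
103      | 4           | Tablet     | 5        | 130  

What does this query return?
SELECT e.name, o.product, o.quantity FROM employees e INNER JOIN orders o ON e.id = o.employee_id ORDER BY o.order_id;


Joining employees.id = orders.employee_id:
  employee Jack (id=2) -> order Keyboard
  employee Eve (id=3) -> order Keyboard
  employee Jack (id=2) -> order Headphones
  employee Karen (id=4) -> order Tablet


4 rows:
Jack, Keyboard, 1
Eve, Keyboard, 3
Jack, Headphones, 2
Karen, Tablet, 5


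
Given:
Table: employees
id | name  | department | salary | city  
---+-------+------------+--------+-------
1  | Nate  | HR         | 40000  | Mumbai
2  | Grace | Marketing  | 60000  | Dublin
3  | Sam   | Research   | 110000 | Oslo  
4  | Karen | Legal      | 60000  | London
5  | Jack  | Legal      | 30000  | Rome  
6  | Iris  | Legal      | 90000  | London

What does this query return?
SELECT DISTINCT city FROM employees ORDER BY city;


All 'city' values (row order): Mumbai, Dublin, Oslo, London, Rome, London
Removing duplicates leaves 5 unique value(s).

5 values:
Dublin
London
Mumbai
Oslo
Rome


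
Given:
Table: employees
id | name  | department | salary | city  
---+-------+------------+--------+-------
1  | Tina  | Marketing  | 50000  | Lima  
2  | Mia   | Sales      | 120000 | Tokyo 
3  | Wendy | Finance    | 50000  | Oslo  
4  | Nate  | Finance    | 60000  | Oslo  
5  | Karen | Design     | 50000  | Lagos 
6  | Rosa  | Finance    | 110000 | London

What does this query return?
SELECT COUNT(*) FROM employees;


COUNT(*) counts all rows

6


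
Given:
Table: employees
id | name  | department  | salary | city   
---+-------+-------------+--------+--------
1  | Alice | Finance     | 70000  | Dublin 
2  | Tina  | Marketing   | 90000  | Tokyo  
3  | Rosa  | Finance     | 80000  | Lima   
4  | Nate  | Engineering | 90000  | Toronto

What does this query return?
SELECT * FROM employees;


SELECT * returns all 4 rows with all columns

4 rows:
1, Alice, Finance, 70000, Dublin
2, Tina, Marketing, 90000, Tokyo
3, Rosa, Finance, 80000, Lima
4, Nate, Engineering, 90000, Toronto


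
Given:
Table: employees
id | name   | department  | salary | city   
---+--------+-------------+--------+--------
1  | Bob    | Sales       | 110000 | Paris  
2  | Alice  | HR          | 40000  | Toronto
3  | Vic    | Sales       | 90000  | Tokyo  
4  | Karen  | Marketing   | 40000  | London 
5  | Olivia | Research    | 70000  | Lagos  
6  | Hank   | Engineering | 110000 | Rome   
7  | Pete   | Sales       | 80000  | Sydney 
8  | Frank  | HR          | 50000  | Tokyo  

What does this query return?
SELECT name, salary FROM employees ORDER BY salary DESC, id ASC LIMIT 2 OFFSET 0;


Sort by salary DESC (id ASC tiebreak), then skip 0 and take 2
Rows 1 through 2

2 rows:
Bob, 110000
Hank, 110000


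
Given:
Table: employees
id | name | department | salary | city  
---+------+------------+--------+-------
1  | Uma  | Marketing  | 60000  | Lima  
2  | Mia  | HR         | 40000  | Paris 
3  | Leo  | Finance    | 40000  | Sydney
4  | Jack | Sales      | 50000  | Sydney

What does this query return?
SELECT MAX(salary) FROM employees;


Salaries: 60000, 40000, 40000, 50000
MAX = 60000

60000


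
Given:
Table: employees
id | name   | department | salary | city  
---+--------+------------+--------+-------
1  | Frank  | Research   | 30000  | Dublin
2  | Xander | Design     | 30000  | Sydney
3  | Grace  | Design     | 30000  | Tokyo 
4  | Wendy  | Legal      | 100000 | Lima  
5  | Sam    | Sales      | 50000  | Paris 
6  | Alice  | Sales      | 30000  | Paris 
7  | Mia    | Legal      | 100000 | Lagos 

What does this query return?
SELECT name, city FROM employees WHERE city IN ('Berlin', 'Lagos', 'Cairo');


Filtering: city IN ('Berlin', 'Lagos', 'Cairo')
Matching: 1 rows

1 rows:
Mia, Lagos


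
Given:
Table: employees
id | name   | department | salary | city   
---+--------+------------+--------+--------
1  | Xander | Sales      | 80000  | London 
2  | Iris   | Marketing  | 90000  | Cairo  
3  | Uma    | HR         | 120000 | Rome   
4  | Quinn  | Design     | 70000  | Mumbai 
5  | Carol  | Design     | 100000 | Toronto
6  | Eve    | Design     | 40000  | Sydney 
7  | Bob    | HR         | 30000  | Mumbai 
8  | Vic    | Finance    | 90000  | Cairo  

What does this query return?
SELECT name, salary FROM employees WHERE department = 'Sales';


Filtering: department = 'Sales'
Matching rows: 1

1 rows:
Xander, 80000


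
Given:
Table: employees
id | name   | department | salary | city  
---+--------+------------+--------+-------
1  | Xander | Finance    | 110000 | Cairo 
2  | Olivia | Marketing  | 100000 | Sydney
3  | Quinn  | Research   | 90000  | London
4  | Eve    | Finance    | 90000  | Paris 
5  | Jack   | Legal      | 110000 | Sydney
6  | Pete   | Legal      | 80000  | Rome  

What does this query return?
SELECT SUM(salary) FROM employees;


SUM(salary) = 110000 + 100000 + 90000 + 90000 + 110000 + 80000 = 580000

580000


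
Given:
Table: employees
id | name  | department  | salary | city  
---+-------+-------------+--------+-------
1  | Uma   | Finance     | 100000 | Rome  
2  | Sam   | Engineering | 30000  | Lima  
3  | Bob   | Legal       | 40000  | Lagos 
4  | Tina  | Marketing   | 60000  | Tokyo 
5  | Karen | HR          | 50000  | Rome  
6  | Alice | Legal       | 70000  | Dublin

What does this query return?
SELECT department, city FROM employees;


Projecting columns: department, city

6 rows:
Finance, Rome
Engineering, Lima
Legal, Lagos
Marketing, Tokyo
HR, Rome
Legal, Dublin


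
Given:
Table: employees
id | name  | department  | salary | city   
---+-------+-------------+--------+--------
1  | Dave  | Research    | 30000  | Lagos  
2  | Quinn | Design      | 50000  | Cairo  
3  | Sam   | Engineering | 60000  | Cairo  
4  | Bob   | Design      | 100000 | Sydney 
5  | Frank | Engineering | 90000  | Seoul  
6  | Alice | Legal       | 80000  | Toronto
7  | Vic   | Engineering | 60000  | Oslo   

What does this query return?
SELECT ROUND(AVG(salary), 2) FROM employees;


SUM(salary) = 470000
COUNT = 7
ROUND(AVG, 2) = ROUND(470000 / 7, 2) = 67142.86

67142.86


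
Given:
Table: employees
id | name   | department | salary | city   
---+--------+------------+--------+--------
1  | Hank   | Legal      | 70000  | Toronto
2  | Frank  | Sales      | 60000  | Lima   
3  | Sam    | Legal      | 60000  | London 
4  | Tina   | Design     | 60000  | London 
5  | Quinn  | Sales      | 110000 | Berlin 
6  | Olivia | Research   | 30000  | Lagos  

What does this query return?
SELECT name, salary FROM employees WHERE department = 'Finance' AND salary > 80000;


Filtering: department = 'Finance' AND salary > 80000
Matching: 0 rows

Empty result set (0 rows)


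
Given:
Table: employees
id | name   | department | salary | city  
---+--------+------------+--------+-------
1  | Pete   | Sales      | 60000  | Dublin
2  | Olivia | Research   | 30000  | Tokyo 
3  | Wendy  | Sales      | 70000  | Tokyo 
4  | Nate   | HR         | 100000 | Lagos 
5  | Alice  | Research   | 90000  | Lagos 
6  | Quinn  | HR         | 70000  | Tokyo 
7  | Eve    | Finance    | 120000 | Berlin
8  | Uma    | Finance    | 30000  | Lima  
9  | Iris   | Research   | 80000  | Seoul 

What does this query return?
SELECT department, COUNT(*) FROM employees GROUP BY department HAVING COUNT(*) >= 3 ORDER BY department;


Groups with count >= 3:
  Research: 3 -> PASS
  Finance: 2 -> filtered out
  HR: 2 -> filtered out
  Sales: 2 -> filtered out


1 groups:
Research, 3


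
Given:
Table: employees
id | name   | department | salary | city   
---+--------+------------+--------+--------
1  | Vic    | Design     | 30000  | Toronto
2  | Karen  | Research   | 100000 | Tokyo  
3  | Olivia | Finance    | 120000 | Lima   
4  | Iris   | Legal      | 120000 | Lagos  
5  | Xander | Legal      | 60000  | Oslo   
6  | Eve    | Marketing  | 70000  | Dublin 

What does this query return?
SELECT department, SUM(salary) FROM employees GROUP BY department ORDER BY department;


Summing salary within each department:
  Design: 30000 = 30000
  Finance: 120000 = 120000
  Legal: 120000 + 60000 = 180000
  Marketing: 70000 = 70000
  Research: 100000 = 100000


5 groups:
Design, 30000
Finance, 120000
Legal, 180000
Marketing, 70000
Research, 100000


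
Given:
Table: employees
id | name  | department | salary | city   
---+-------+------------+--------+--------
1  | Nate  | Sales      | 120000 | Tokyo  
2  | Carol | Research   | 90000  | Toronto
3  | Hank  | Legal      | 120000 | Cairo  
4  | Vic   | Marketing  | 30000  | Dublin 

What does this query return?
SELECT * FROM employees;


SELECT * returns all 4 rows with all columns

4 rows:
1, Nate, Sales, 120000, Tokyo
2, Carol, Research, 90000, Toronto
3, Hank, Legal, 120000, Cairo
4, Vic, Marketing, 30000, Dublin


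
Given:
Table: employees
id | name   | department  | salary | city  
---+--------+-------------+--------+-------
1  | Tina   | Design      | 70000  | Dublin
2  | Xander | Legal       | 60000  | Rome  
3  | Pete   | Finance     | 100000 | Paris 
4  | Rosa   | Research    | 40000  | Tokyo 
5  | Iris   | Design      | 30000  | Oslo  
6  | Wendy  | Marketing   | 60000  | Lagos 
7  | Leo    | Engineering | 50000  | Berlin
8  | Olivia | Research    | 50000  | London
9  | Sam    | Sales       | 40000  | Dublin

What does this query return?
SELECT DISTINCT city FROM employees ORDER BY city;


All 'city' values (row order): Dublin, Rome, Paris, Tokyo, Oslo, Lagos, Berlin, London, Dublin
Removing duplicates leaves 8 unique value(s).

8 values:
Berlin
Dublin
Lagos
London
Oslo
Paris
Rome
Tokyo


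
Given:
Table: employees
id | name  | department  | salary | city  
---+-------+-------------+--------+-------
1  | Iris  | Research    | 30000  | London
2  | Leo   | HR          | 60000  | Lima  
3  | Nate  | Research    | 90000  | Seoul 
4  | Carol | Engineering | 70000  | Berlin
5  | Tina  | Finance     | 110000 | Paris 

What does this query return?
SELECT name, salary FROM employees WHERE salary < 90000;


Filtering: salary < 90000
Matching: 3 rows

3 rows:
Iris, 30000
Leo, 60000
Carol, 70000


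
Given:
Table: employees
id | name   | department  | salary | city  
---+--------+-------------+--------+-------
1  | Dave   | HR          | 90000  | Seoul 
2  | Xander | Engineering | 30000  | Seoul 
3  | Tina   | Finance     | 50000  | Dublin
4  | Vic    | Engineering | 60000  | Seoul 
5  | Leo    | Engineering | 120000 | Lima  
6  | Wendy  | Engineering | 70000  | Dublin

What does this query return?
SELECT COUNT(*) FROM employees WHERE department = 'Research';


Counting rows where department = 'Research'


0


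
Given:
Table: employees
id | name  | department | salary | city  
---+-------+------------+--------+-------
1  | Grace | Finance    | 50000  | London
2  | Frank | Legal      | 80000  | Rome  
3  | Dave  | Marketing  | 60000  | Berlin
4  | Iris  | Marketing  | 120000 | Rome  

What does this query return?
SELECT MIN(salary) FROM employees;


Salaries: 50000, 80000, 60000, 120000
MIN = 50000

50000


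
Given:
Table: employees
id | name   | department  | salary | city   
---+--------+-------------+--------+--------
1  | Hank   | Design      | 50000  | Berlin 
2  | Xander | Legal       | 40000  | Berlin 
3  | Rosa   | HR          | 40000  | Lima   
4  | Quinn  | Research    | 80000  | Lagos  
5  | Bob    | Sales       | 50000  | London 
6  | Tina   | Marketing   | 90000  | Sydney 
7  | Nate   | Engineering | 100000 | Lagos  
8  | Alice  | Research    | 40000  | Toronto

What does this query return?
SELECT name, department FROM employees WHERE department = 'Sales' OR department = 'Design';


Filtering: department = 'Sales' OR 'Design'
Matching: 2 rows

2 rows:
Hank, Design
Bob, Sales


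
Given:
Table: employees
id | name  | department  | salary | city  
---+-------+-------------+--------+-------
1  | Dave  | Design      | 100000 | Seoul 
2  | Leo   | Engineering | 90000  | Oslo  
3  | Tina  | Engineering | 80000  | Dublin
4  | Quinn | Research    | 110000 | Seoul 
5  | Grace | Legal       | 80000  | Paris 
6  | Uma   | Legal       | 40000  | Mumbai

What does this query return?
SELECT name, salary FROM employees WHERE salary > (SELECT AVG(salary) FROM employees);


Subquery: AVG(salary) = 83333.33
Filtering: salary > 83333.33
  Dave (100000) -> MATCH
  Leo (90000) -> MATCH
  Quinn (110000) -> MATCH


3 rows:
Dave, 100000
Leo, 90000
Quinn, 110000


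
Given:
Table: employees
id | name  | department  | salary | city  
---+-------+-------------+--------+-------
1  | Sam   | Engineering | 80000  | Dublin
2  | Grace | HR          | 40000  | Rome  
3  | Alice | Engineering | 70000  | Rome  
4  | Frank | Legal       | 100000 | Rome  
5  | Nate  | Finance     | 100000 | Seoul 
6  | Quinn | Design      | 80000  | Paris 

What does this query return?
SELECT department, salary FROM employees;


Projecting columns: department, salary

6 rows:
Engineering, 80000
HR, 40000
Engineering, 70000
Legal, 100000
Finance, 100000
Design, 80000


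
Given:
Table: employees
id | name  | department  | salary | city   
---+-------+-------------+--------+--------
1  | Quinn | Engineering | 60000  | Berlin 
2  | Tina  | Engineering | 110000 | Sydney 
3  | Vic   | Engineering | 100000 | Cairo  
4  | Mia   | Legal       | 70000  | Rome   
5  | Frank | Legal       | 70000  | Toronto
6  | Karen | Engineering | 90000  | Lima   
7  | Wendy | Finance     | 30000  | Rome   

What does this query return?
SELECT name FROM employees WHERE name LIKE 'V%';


LIKE 'V%' matches names starting with 'V'
Matching: 1

1 rows:
Vic


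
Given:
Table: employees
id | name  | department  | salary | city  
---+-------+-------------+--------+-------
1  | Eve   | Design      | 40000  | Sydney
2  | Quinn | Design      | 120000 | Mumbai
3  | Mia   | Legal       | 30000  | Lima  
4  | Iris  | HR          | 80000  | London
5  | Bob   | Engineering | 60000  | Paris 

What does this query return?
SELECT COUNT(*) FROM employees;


COUNT(*) counts all rows

5


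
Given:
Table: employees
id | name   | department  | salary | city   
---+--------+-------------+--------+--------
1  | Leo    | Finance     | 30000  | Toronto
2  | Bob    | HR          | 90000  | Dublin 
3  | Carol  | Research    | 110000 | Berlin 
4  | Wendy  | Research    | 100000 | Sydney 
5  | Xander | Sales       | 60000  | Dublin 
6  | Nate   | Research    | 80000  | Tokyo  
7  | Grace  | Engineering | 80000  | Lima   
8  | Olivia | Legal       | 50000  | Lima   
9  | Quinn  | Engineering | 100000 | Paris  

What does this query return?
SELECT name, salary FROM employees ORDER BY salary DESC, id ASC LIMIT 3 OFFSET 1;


Sort by salary DESC (id ASC tiebreak), then skip 1 and take 3
Rows 2 through 4

3 rows:
Wendy, 100000
Quinn, 100000
Bob, 90000


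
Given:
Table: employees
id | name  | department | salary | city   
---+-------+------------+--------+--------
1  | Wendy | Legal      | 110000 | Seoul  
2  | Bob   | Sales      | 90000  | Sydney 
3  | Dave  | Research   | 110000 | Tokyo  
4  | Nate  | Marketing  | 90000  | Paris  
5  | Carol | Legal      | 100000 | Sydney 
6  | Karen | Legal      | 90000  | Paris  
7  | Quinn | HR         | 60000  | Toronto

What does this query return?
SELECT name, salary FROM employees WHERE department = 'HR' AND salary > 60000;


Filtering: department = 'HR' AND salary > 60000
Matching: 0 rows

Empty result set (0 rows)


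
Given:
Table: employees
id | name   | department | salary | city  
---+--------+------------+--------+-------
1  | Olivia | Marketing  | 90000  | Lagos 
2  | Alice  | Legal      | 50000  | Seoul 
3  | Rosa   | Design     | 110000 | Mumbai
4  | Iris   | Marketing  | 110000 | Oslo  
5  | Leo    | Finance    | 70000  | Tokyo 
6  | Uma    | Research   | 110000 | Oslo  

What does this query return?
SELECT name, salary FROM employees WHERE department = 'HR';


Filtering: department = 'HR'
Matching rows: 0

Empty result set (0 rows)


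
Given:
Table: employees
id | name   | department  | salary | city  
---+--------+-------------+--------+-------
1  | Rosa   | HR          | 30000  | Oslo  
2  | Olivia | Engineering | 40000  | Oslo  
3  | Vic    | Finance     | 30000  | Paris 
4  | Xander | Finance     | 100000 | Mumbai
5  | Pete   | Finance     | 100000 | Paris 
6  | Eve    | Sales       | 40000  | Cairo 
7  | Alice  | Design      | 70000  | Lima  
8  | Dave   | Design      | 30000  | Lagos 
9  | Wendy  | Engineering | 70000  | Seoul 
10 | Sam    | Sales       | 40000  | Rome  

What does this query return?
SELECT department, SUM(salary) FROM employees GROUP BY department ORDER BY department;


Summing salary within each department:
  Design: 70000 + 30000 = 100000
  Engineering: 40000 + 70000 = 110000
  Finance: 30000 + 100000 + 100000 = 230000
  HR: 30000 = 30000
  Sales: 40000 + 40000 = 80000


5 groups:
Design, 100000
Engineering, 110000
Finance, 230000
HR, 30000
Sales, 80000


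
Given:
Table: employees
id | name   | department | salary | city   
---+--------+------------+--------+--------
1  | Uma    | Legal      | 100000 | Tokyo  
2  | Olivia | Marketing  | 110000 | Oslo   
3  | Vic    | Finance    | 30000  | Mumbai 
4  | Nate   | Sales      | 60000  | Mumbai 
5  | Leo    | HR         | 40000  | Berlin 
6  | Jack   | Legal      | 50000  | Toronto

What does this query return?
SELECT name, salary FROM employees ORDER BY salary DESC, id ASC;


Sorting by salary DESC, then id ASC for ties

6 rows:
Olivia, 110000
Uma, 100000
Nate, 60000
Jack, 50000
Leo, 40000
Vic, 30000


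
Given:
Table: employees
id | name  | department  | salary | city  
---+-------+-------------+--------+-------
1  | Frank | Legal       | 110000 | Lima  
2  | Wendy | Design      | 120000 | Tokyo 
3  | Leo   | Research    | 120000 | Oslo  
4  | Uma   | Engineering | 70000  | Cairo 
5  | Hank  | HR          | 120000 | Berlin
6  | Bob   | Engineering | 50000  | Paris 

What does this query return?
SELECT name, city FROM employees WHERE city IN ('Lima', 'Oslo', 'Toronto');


Filtering: city IN ('Lima', 'Oslo', 'Toronto')
Matching: 2 rows

2 rows:
Frank, Lima
Leo, Oslo


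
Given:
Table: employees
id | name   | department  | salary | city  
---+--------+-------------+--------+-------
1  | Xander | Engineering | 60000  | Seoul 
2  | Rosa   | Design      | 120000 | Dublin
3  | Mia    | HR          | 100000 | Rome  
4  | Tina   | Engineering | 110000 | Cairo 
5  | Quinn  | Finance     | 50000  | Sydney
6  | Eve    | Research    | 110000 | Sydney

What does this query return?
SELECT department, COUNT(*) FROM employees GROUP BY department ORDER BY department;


Assigning each row to its department group:
  Xander -> Engineering
  Rosa -> Design
  Mia -> HR
  Tina -> Engineering
  Quinn -> Finance
  Eve -> Research


5 groups:
Design, 1
Engineering, 2
Finance, 1
HR, 1
Research, 1


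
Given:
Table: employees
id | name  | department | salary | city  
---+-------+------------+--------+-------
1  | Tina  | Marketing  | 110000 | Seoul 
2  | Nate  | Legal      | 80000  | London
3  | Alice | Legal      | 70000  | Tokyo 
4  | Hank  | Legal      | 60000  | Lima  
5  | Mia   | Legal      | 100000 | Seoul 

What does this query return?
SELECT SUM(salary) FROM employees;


SUM(salary) = 110000 + 80000 + 70000 + 60000 + 100000 = 420000

420000


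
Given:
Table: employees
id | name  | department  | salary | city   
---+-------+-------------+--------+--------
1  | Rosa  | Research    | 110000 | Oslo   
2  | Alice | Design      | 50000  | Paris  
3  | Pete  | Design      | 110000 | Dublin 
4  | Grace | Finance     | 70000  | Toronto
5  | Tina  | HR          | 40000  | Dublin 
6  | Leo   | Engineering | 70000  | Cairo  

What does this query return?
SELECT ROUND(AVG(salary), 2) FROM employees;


SUM(salary) = 450000
COUNT = 6
ROUND(AVG, 2) = ROUND(450000 / 6, 2) = 75000.0

75000.0


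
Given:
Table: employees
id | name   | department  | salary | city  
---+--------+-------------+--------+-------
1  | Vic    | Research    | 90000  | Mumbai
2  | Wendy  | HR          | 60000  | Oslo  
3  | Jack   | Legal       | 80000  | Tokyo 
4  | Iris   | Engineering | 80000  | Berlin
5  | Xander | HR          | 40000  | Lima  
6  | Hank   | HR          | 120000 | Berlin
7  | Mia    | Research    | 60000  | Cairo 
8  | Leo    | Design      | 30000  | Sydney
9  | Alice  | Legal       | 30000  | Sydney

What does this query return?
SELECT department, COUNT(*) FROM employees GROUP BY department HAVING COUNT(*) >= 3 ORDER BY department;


Groups with count >= 3:
  HR: 3 -> PASS
  Design: 1 -> filtered out
  Engineering: 1 -> filtered out
  Legal: 2 -> filtered out
  Research: 2 -> filtered out


1 groups:
HR, 3


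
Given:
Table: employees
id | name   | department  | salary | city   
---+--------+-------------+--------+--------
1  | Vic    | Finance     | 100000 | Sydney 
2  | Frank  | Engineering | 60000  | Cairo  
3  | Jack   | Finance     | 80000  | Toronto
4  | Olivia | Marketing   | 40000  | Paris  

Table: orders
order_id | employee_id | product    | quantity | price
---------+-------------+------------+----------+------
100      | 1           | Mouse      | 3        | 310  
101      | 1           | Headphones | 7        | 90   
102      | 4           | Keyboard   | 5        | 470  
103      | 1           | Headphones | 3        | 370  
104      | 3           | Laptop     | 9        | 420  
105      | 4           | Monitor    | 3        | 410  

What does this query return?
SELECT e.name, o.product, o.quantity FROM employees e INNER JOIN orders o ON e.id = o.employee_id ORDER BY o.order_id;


Joining employees.id = orders.employee_id:
  employee Vic (id=1) -> order Mouse
  employee Vic (id=1) -> order Headphones
  employee Olivia (id=4) -> order Keyboard
  employee Vic (id=1) -> order Headphones
  employee Jack (id=3) -> order Laptop
  employee Olivia (id=4) -> order Monitor


6 rows:
Vic, Mouse, 3
Vic, Headphones, 7
Olivia, Keyboard, 5
Vic, Headphones, 3
Jack, Laptop, 9
Olivia, Monitor, 3


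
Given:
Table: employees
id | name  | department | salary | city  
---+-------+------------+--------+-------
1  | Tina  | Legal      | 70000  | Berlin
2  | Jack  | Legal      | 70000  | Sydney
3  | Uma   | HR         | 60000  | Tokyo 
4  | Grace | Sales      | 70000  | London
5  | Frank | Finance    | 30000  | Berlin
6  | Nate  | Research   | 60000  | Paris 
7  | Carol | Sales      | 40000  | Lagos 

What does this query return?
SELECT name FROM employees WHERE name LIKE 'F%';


LIKE 'F%' matches names starting with 'F'
Matching: 1

1 rows:
Frank


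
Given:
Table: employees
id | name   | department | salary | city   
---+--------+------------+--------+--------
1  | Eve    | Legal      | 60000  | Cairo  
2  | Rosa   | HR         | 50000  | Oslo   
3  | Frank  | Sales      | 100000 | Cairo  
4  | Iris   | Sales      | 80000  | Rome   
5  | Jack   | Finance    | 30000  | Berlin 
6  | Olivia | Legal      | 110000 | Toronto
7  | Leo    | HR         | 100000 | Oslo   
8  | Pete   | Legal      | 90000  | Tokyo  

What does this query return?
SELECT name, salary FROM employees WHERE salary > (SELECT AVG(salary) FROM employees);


Subquery: AVG(salary) = 77500.0
Filtering: salary > 77500.0
  Frank (100000) -> MATCH
  Iris (80000) -> MATCH
  Olivia (110000) -> MATCH
  Leo (100000) -> MATCH
  Pete (90000) -> MATCH


5 rows:
Frank, 100000
Iris, 80000
Olivia, 110000
Leo, 100000
Pete, 90000


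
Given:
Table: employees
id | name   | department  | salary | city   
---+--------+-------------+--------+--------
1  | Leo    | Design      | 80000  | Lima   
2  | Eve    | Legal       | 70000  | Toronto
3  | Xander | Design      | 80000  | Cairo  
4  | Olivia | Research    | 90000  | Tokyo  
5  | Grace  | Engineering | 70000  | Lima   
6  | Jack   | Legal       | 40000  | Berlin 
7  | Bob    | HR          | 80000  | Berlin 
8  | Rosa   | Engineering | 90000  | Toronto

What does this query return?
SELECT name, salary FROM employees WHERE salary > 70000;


Filtering: salary > 70000
Matching: 5 rows

5 rows:
Leo, 80000
Xander, 80000
Olivia, 90000
Bob, 80000
Rosa, 90000


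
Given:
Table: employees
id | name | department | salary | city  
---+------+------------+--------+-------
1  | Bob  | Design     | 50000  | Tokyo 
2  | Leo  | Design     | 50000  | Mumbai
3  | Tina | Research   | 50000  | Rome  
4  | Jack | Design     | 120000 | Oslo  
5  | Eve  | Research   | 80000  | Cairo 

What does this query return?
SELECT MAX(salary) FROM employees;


Salaries: 50000, 50000, 50000, 120000, 80000
MAX = 120000

120000


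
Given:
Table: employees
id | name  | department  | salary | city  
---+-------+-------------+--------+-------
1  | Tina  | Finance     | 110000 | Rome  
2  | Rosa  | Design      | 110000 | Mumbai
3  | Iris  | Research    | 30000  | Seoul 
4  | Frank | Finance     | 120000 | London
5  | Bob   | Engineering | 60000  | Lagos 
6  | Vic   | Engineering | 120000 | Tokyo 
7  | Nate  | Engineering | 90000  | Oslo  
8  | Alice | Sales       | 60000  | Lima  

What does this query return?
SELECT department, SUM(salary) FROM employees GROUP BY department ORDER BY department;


Summing salary within each department:
  Design: 110000 = 110000
  Engineering: 60000 + 120000 + 90000 = 270000
  Finance: 110000 + 120000 = 230000
  Research: 30000 = 30000
  Sales: 60000 = 60000


5 groups:
Design, 110000
Engineering, 270000
Finance, 230000
Research, 30000
Sales, 60000


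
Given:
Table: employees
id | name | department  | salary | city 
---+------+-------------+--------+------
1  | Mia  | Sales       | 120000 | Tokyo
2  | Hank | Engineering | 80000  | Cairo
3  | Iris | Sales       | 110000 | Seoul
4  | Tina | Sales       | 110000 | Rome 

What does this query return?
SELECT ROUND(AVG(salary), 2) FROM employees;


SUM(salary) = 420000
COUNT = 4
ROUND(AVG, 2) = ROUND(420000 / 4, 2) = 105000.0

105000.0


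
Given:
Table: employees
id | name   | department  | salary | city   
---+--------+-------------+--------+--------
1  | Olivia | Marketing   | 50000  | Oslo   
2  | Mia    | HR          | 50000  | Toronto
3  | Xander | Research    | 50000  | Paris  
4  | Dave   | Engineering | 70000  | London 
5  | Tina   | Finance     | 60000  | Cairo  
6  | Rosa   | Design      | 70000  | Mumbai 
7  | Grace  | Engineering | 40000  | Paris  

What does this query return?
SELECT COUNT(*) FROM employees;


COUNT(*) counts all rows

7


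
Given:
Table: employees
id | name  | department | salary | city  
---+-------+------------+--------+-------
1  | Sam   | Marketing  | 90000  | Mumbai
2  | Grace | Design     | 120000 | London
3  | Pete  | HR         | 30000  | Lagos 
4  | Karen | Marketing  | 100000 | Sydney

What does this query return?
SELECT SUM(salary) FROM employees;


SUM(salary) = 90000 + 120000 + 30000 + 100000 = 340000

340000


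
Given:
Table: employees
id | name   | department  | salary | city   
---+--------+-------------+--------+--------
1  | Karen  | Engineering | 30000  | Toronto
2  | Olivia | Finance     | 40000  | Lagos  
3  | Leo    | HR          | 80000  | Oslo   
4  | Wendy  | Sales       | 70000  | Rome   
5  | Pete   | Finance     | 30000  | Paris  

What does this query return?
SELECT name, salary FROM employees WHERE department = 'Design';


Filtering: department = 'Design'
Matching rows: 0

Empty result set (0 rows)


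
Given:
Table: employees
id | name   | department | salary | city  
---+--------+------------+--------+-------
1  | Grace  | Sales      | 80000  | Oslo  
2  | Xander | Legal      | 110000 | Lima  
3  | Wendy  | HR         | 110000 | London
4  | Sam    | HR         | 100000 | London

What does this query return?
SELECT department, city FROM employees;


Projecting columns: department, city

4 rows:
Sales, Oslo
Legal, Lima
HR, London
HR, London


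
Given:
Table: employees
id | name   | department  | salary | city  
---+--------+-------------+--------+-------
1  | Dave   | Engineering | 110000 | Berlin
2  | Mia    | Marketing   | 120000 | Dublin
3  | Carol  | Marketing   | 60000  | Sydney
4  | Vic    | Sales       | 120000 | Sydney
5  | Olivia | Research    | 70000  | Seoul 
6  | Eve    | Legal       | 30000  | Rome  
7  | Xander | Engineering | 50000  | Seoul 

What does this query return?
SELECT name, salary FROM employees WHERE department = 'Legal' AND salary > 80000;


Filtering: department = 'Legal' AND salary > 80000
Matching: 0 rows

Empty result set (0 rows)


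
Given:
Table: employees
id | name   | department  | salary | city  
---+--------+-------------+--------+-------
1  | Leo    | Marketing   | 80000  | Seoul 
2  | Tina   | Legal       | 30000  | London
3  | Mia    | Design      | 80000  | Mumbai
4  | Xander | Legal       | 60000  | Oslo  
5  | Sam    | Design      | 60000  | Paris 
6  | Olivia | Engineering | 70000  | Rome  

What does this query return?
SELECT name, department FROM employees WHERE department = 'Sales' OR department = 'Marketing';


Filtering: department = 'Sales' OR 'Marketing'
Matching: 1 rows

1 rows:
Leo, Marketing


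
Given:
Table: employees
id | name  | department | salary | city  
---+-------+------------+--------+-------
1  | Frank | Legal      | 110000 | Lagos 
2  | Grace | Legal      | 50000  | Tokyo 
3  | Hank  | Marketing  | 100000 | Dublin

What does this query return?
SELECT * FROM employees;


SELECT * returns all 3 rows with all columns

3 rows:
1, Frank, Legal, 110000, Lagos
2, Grace, Legal, 50000, Tokyo
3, Hank, Marketing, 100000, Dublin


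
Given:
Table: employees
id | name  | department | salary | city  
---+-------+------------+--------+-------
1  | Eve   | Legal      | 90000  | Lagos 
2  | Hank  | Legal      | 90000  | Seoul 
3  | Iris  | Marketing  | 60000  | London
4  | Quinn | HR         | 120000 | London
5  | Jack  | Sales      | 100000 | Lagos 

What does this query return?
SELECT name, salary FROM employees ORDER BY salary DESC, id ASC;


Sorting by salary DESC, then id ASC for ties

5 rows:
Quinn, 120000
Jack, 100000
Eve, 90000
Hank, 90000
Iris, 60000


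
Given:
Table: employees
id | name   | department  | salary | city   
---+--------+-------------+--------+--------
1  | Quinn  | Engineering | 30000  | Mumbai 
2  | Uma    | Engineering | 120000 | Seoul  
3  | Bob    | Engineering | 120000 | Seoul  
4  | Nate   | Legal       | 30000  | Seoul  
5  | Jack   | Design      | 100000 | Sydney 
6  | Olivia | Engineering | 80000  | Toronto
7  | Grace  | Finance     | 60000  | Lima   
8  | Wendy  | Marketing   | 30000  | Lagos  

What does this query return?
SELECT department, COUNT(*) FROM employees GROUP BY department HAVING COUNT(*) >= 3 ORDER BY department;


Groups with count >= 3:
  Engineering: 4 -> PASS
  Design: 1 -> filtered out
  Finance: 1 -> filtered out
  Legal: 1 -> filtered out
  Marketing: 1 -> filtered out


1 groups:
Engineering, 4


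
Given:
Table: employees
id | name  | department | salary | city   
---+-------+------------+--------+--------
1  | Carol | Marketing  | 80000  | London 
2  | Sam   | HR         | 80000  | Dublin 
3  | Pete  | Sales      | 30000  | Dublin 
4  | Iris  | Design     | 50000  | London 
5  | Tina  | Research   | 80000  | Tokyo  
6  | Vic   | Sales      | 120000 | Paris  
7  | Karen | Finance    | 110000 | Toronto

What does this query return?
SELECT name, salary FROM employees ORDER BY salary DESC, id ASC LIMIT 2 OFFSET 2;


Sort by salary DESC (id ASC tiebreak), then skip 2 and take 2
Rows 3 through 4

2 rows:
Carol, 80000
Sam, 80000
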